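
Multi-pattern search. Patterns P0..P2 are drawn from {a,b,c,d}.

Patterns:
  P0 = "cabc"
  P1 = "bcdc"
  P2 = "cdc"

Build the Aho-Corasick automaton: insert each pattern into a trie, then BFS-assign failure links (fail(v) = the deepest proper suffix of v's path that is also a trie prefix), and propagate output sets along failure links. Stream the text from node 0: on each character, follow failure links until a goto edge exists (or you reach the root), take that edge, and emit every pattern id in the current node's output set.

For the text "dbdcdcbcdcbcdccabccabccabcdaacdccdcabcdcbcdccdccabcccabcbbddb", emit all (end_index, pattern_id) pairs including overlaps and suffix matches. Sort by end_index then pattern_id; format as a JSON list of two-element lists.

Construct AC machine:
Trie nodes:
  0='ε' goto b→5 c→1
  1='c' goto a→2 d→9
  2='ca' goto b→3
  3='cab' goto c→4
  4='cabc' goto ·  [P0 ends]
  5='b' goto c→6
  6='bc' goto d→7
  7='bcd' goto c→8
  8='bcdc' goto ·  [P1 ends]
  9='cd' goto c→10
  10='cdc' goto ·  [P2 ends]

Failure links (BFS by depth):
  n1('c'): parent n0 fail=0; on 'c' 0 → fail=0;  out ∅∪∅=∅
  n5('b'): parent n0 fail=0; on 'b' 0 → fail=0;  out ∅∪∅=∅
  n2('ca'): parent n1 fail=0; on 'a' 0 → fail=0;  out ∅∪∅=∅
  n6('bc'): parent n5 fail=0; on 'c' 0 → fail=1;  out ∅∪∅=∅
  n9('cd'): parent n1 fail=0; on 'd' 0 → fail=0;  out ∅∪∅=∅
  n3('cab'): parent n2 fail=0; on 'b' 0 → fail=5;  out ∅∪∅=∅
  n7('bcd'): parent n6 fail=1; on 'd' 1 → fail=9;  out ∅∪∅=∅
  n10('cdc'): parent n9 fail=0; on 'c' 0 → fail=1;  out {2}∪∅={2}
  n4('cabc'): parent n3 fail=5; on 'c' 5 → fail=6;  out {0}∪∅={0}
  n8('bcdc'): parent n7 fail=9; on 'c' 9 → fail=10;  out {1}∪{2}={1,2}

Text stream:
[0] read 'd'  n0⇒n0
[1] read 'b'  n0⇒n5
[2] read 'd'  n5⇒n0 ·f
[3] read 'c'  n0⇒n1
[4] read 'd'  n1⇒n9
[5] read 'c'  n9⇒n10  emit P2@[3:5]
[6] read 'b'  n10⇒n5 ·f
[7] read 'c'  n5⇒n6
[8] read 'd'  n6⇒n7
[9] read 'c'  n7⇒n8  emit P1@[6:9],P2@[7:9]
[10] read 'b'  n8⇒n5 ·f
[11] read 'c'  n5⇒n6
[12] read 'd'  n6⇒n7
[13] read 'c'  n7⇒n8  emit P1@[10:13],P2@[11:13]
[14] read 'c'  n8⇒n1 ·f
[15] read 'a'  n1⇒n2
[16] read 'b'  n2⇒n3
[17] read 'c'  n3⇒n4  emit P0@[14:17]
[18] read 'c'  n4⇒n1 ·f
[19] read 'a'  n1⇒n2
[20] read 'b'  n2⇒n3
[21] read 'c'  n3⇒n4  emit P0@[18:21]
[22] read 'c'  n4⇒n1 ·f
[23] read 'a'  n1⇒n2
[24] read 'b'  n2⇒n3
[25] read 'c'  n3⇒n4  emit P0@[22:25]
[26] read 'd'  n4⇒n7 ·f
[27] read 'a'  n7⇒n0 ·f
[28] read 'a'  n0⇒n0
[29] read 'c'  n0⇒n1
[30] read 'd'  n1⇒n9
[31] read 'c'  n9⇒n10  emit P2@[29:31]
[32] read 'c'  n10⇒n1 ·f
[33] read 'd'  n1⇒n9
[34] read 'c'  n9⇒n10  emit P2@[32:34]
[35] read 'a'  n10⇒n2 ·f
[36] read 'b'  n2⇒n3
[37] read 'c'  n3⇒n4  emit P0@[34:37]
[38] read 'd'  n4⇒n7 ·f
[39] read 'c'  n7⇒n8  emit P1@[36:39],P2@[37:39]
[40] read 'b'  n8⇒n5 ·f
[41] read 'c'  n5⇒n6
[42] read 'd'  n6⇒n7
[43] read 'c'  n7⇒n8  emit P1@[40:43],P2@[41:43]
[44] read 'c'  n8⇒n1 ·f
[45] read 'd'  n1⇒n9
[46] read 'c'  n9⇒n10  emit P2@[44:46]
[47] read 'c'  n10⇒n1 ·f
[48] read 'a'  n1⇒n2
[49] read 'b'  n2⇒n3
[50] read 'c'  n3⇒n4  emit P0@[47:50]
[51] read 'c'  n4⇒n1 ·f
[52] read 'c'  n1⇒n1 ·f
[53] read 'a'  n1⇒n2
[54] read 'b'  n2⇒n3
[55] read 'c'  n3⇒n4  emit P0@[52:55]
[56] read 'b'  n4⇒n5 ·f
[57] read 'b'  n5⇒n5 ·f
[58] read 'd'  n5⇒n0 ·f
[59] read 'd'  n0⇒n0
[60] read 'b'  n0⇒n5

All matches (sorted): [[5,2],[9,1],[9,2],[13,1],[13,2],[17,0],[21,0],[25,0],[31,2],[34,2],[37,0],[39,1],[39,2],[43,1],[43,2],[46,2],[50,0],[55,0]]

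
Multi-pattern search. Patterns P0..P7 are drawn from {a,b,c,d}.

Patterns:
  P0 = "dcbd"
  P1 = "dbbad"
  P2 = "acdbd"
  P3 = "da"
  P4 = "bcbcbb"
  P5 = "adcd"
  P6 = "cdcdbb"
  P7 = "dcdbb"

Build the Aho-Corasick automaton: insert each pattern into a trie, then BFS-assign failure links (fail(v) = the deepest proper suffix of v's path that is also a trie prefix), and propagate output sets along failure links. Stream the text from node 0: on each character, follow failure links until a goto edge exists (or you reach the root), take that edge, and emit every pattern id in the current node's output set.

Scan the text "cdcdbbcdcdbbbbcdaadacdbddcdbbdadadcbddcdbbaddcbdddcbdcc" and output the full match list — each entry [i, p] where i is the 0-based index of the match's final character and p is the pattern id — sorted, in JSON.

Build:
Trie nodes:
  0='ε' goto a→9 b→15 c→24 d→1
  1='d' goto a→14 b→5 c→2
  2='dc' goto b→3 d→30
  3='dcb' goto d→4
  4='dcbd' goto ·  [P0 ends]
  5='db' goto b→6
  6='dbb' goto a→7
  7='dbba' goto d→8
  8='dbbad' goto ·  [P1 ends]
  9='a' goto c→10 d→21
  10='ac' goto d→11
  11='acd' goto b→12
  12='acdb' goto d→13
  13='acdbd' goto ·  [P2 ends]
  14='da' goto ·  [P3 ends]
  15='b' goto c→16
  16='bc' goto b→17
  17='bcb' goto c→18
  18='bcbc' goto b→19
  19='bcbcb' goto b→20
  20='bcbcbb' goto ·  [P4 ends]
  21='ad' goto c→22
  22='adc' goto d→23
  23='adcd' goto ·  [P5 ends]
  24='c' goto d→25
  25='cd' goto c→26
  26='cdc' goto d→27
  27='cdcd' goto b→28
  28='cdcdb' goto b→29
  29='cdcdbb' goto ·  [P6 ends]
  30='dcd' goto b→31
  31='dcdb' goto b→32
  32='dcdbb' goto ·  [P7 ends]

BFS fail/out derivation:
  n1('d'): parent n0 fail=0; on 'd' 0 → fail=0;  out ∅∪∅=∅
  n9('a'): parent n0 fail=0; on 'a' 0 → fail=0;  out ∅∪∅=∅
  n15('b'): parent n0 fail=0; on 'b' 0 → fail=0;  out ∅∪∅=∅
  n24('c'): parent n0 fail=0; on 'c' 0 → fail=0;  out ∅∪∅=∅
  n2('dc'): parent n1 fail=0; on 'c' 0 → fail=24;  out ∅∪∅=∅
  n5('db'): parent n1 fail=0; on 'b' 0 → fail=15;  out ∅∪∅=∅
  n10('ac'): parent n9 fail=0; on 'c' 0 → fail=24;  out ∅∪∅=∅
  n14('da'): parent n1 fail=0; on 'a' 0 → fail=9;  out {3}∪∅={3}
  n16('bc'): parent n15 fail=0; on 'c' 0 → fail=24;  out ∅∪∅=∅
  n21('ad'): parent n9 fail=0; on 'd' 0 → fail=1;  out ∅∪∅=∅
  n25('cd'): parent n24 fail=0; on 'd' 0 → fail=1;  out ∅∪∅=∅
  n3('dcb'): parent n2 fail=24; on 'b' 24→0 → fail=15;  out ∅∪∅=∅
  n6('dbb'): parent n5 fail=15; on 'b' 15→0 → fail=15;  out ∅∪∅=∅
  n11('acd'): parent n10 fail=24; on 'd' 24 → fail=25;  out ∅∪∅=∅
  n17('bcb'): parent n16 fail=24; on 'b' 24→0 → fail=15;  out ∅∪∅=∅
  n22('adc'): parent n21 fail=1; on 'c' 1 → fail=2;  out ∅∪∅=∅
  n26('cdc'): parent n25 fail=1; on 'c' 1 → fail=2;  out ∅∪∅=∅
  n30('dcd'): parent n2 fail=24; on 'd' 24 → fail=25;  out ∅∪∅=∅
  n4('dcbd'): parent n3 fail=15; on 'd' 15→0 → fail=1;  out {0}∪∅={0}
  n7('dbba'): parent n6 fail=15; on 'a' 15→0 → fail=9;  out ∅∪∅=∅
  n12('acdb'): parent n11 fail=25; on 'b' 25→1 → fail=5;  out ∅∪∅=∅
  n18('bcbc'): parent n17 fail=15; on 'c' 15 → fail=16;  out ∅∪∅=∅
  n23('adcd'): parent n22 fail=2; on 'd' 2 → fail=30;  out {5}∪∅={5}
  n27('cdcd'): parent n26 fail=2; on 'd' 2 → fail=30;  out ∅∪∅=∅
  n31('dcdb'): parent n30 fail=25; on 'b' 25→1 → fail=5;  out ∅∪∅=∅
  n8('dbbad'): parent n7 fail=9; on 'd' 9 → fail=21;  out {1}∪∅={1}
  n13('acdbd'): parent n12 fail=5; on 'd' 5→15→0 → fail=1;  out {2}∪∅={2}
  n19('bcbcb'): parent n18 fail=16; on 'b' 16 → fail=17;  out ∅∪∅=∅
  n28('cdcdb'): parent n27 fail=30; on 'b' 30 → fail=31;  out ∅∪∅=∅
  n32('dcdbb'): parent n31 fail=5; on 'b' 5 → fail=6;  out {7}∪∅={7}
  n20('bcbcbb'): parent n19 fail=17; on 'b' 17→15→0 → fail=15;  out {4}∪∅={4}
  n29('cdcdbb'): parent n28 fail=31; on 'b' 31 → fail=32;  out {6}∪{7}={6,7}

Text stream:
pos 0 'c': at 24
pos 1 'd': at 25
pos 2 'c': at 26
pos 3 'd': at 27
pos 4 'b': at 28
pos 5 'b': at 29  → match P6@[0:5],P7@[1:5]
pos 6 'c': at 16 ·f
pos 7 'd': at 25 ·f
pos 8 'c': at 26
pos 9 'd': at 27
pos 10 'b': at 28
pos 11 'b': at 29  → match P6@[6:11],P7@[7:11]
pos 12 'b': at 15 ·f
pos 13 'b': at 15 ·f
pos 14 'c': at 16
pos 15 'd': at 25 ·f
pos 16 'a': at 14 ·f  → match P3@[15:16]
pos 17 'a': at 9 ·f
pos 18 'd': at 21
pos 19 'a': at 14 ·f  → match P3@[18:19]
pos 20 'c': at 10 ·f
pos 21 'd': at 11
pos 22 'b': at 12
pos 23 'd': at 13  → match P2@[19:23]
pos 24 'd': at 1 ·f
pos 25 'c': at 2
pos 26 'd': at 30
pos 27 'b': at 31
pos 28 'b': at 32  → match P7@[24:28]
pos 29 'd': at 1 ·f
pos 30 'a': at 14  → match P3@[29:30]
pos 31 'd': at 21 ·f
pos 32 'a': at 14 ·f  → match P3@[31:32]
pos 33 'd': at 21 ·f
pos 34 'c': at 22
pos 35 'b': at 3 ·f
pos 36 'd': at 4  → match P0@[33:36]
pos 37 'd': at 1 ·f
pos 38 'c': at 2
pos 39 'd': at 30
pos 40 'b': at 31
pos 41 'b': at 32  → match P7@[37:41]
pos 42 'a': at 7 ·f
pos 43 'd': at 8  → match P1@[39:43]
pos 44 'd': at 1 ·f
pos 45 'c': at 2
pos 46 'b': at 3
pos 47 'd': at 4  → match P0@[44:47]
pos 48 'd': at 1 ·f
pos 49 'd': at 1 ·f
pos 50 'c': at 2
pos 51 'b': at 3
pos 52 'd': at 4  → match P0@[49:52]
pos 53 'c': at 2 ·f
pos 54 'c': at 24 ·f

All matches (sorted): [[5,6],[5,7],[11,6],[11,7],[16,3],[19,3],[23,2],[28,7],[30,3],[32,3],[36,0],[41,7],[43,1],[47,0],[52,0]]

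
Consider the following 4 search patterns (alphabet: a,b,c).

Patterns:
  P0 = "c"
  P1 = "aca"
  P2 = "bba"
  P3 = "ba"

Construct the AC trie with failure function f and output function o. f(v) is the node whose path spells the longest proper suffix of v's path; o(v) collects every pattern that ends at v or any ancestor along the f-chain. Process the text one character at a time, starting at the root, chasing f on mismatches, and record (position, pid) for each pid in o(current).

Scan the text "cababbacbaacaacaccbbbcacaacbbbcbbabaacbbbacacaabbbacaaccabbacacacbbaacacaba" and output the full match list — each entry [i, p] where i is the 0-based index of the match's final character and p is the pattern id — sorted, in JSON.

Build automaton:
Trie (insert patterns):
  n0 'ε': a→2 b→5 c→1
  n1 'c': ·  [P0 ends]
  n2 'a': c→3
  n3 'ac': a→4
  n4 'aca': ·  [P1 ends]
  n5 'b': a→8 b→6
  n6 'bb': a→7
  n7 'bba': ·  [P2 ends]
  n8 'ba': ·  [P3 ends]

Failure links (BFS by depth):
  fail(1) 'c': from fail(0)=0 chase 'c': 0 ⇒ 0;  out={0}∪out(0)={0}
  fail(2) 'a': from fail(0)=0 chase 'a': 0 ⇒ 0;  out=∅∪out(0)=∅
  fail(5) 'b': from fail(0)=0 chase 'b': 0 ⇒ 0;  out=∅∪out(0)=∅
  fail(3) 'ac': from fail(2)=0 chase 'c': 0 ⇒ 1;  out=∅∪out(1)={0}
  fail(6) 'bb': from fail(5)=0 chase 'b': 0 ⇒ 5;  out=∅∪out(5)=∅
  fail(8) 'ba': from fail(5)=0 chase 'a': 0 ⇒ 2;  out={3}∪out(2)={3}
  fail(4) 'aca': from fail(3)=1 chase 'a': 1→0 ⇒ 2;  out={1}∪out(2)={1}
  fail(7) 'bba': from fail(6)=5 chase 'a': 5 ⇒ 8;  out={2}∪out(8)={2,3}

Run:
i=0 'c': node 0→1  emit P0@[0:0]
i=1 'a': node 1→2 (via fail)
i=2 'b': node 2→5 (via fail)
i=3 'a': node 5→8  emit P3@[2:3]
i=4 'b': node 8→5 (via fail)
i=5 'b': node 5→6
i=6 'a': node 6→7  emit P2@[4:6],P3@[5:6]
i=7 'c': node 7→3 (via fail)  emit P0@[7:7]
i=8 'b': node 3→5 (via fail)
i=9 'a': node 5→8  emit P3@[8:9]
i=10 'a': node 8→2 (via fail)
i=11 'c': node 2→3  emit P0@[11:11]
i=12 'a': node 3→4  emit P1@[10:12]
i=13 'a': node 4→2 (via fail)
i=14 'c': node 2→3  emit P0@[14:14]
i=15 'a': node 3→4  emit P1@[13:15]
i=16 'c': node 4→3 (via fail)  emit P0@[16:16]
i=17 'c': node 3→1 (via fail)  emit P0@[17:17]
i=18 'b': node 1→5 (via fail)
i=19 'b': node 5→6
i=20 'b': node 6→6 (via fail)
i=21 'c': node 6→1 (via fail)  emit P0@[21:21]
i=22 'a': node 1→2 (via fail)
i=23 'c': node 2→3  emit P0@[23:23]
i=24 'a': node 3→4  emit P1@[22:24]
i=25 'a': node 4→2 (via fail)
i=26 'c': node 2→3  emit P0@[26:26]
i=27 'b': node 3→5 (via fail)
i=28 'b': node 5→6
i=29 'b': node 6→6 (via fail)
i=30 'c': node 6→1 (via fail)  emit P0@[30:30]
i=31 'b': node 1→5 (via fail)
i=32 'b': node 5→6
i=33 'a': node 6→7  emit P2@[31:33],P3@[32:33]
i=34 'b': node 7→5 (via fail)
i=35 'a': node 5→8  emit P3@[34:35]
i=36 'a': node 8→2 (via fail)
i=37 'c': node 2→3  emit P0@[37:37]
i=38 'b': node 3→5 (via fail)
i=39 'b': node 5→6
i=40 'b': node 6→6 (via fail)
i=41 'a': node 6→7  emit P2@[39:41],P3@[40:41]
i=42 'c': node 7→3 (via fail)  emit P0@[42:42]
i=43 'a': node 3→4  emit P1@[41:43]
i=44 'c': node 4→3 (via fail)  emit P0@[44:44]
i=45 'a': node 3→4  emit P1@[43:45]
i=46 'a': node 4→2 (via fail)
i=47 'b': node 2→5 (via fail)
i=48 'b': node 5→6
i=49 'b': node 6→6 (via fail)
i=50 'a': node 6→7  emit P2@[48:50],P3@[49:50]
i=51 'c': node 7→3 (via fail)  emit P0@[51:51]
i=52 'a': node 3→4  emit P1@[50:52]
i=53 'a': node 4→2 (via fail)
i=54 'c': node 2→3  emit P0@[54:54]
i=55 'c': node 3→1 (via fail)  emit P0@[55:55]
i=56 'a': node 1→2 (via fail)
i=57 'b': node 2→5 (via fail)
i=58 'b': node 5→6
i=59 'a': node 6→7  emit P2@[57:59],P3@[58:59]
i=60 'c': node 7→3 (via fail)  emit P0@[60:60]
i=61 'a': node 3→4  emit P1@[59:61]
i=62 'c': node 4→3 (via fail)  emit P0@[62:62]
i=63 'a': node 3→4  emit P1@[61:63]
i=64 'c': node 4→3 (via fail)  emit P0@[64:64]
i=65 'b': node 3→5 (via fail)
i=66 'b': node 5→6
i=67 'a': node 6→7  emit P2@[65:67],P3@[66:67]
i=68 'a': node 7→2 (via fail)
i=69 'c': node 2→3  emit P0@[69:69]
i=70 'a': node 3→4  emit P1@[68:70]
i=71 'c': node 4→3 (via fail)  emit P0@[71:71]
i=72 'a': node 3→4  emit P1@[70:72]
i=73 'b': node 4→5 (via fail)
i=74 'a': node 5→8  emit P3@[73:74]

All matches (sorted): [[0,0],[3,3],[6,2],[6,3],[7,0],[9,3],[11,0],[12,1],[14,0],[15,1],[16,0],[17,0],[21,0],[23,0],[24,1],[26,0],[30,0],[33,2],[33,3],[35,3],[37,0],[41,2],[41,3],[42,0],[43,1],[44,0],[45,1],[50,2],[50,3],[51,0],[52,1],[54,0],[55,0],[59,2],[59,3],[60,0],[61,1],[62,0],[63,1],[64,0],[67,2],[67,3],[69,0],[70,1],[71,0],[72,1],[74,3]]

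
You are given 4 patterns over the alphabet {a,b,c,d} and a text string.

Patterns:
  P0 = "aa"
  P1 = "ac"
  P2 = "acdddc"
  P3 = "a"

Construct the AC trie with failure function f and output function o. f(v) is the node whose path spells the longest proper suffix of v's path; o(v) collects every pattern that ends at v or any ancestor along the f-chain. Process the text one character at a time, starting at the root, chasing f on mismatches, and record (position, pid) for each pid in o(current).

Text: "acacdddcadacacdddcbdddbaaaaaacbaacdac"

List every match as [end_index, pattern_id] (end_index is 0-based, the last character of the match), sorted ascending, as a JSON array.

Construct AC machine:
Trie nodes:
  n0 'ε': a→1
  n1 'a': a→2 c→3  [P3 ends]
  n2 'aa': ·  [P0 ends]
  n3 'ac': d→4  [P1 ends]
  n4 'acd': d→5
  n5 'acdd': d→6
  n6 'acddd': c→7
  n7 'acdddc': ·  [P2 ends]

BFS fail/out derivation:
  fail(1) 'a': from fail(0)=0 chase 'a': 0 ⇒ 0;  out={3}∪out(0)={3}
  fail(2) 'aa': from fail(1)=0 chase 'a': 0 ⇒ 1;  out={0}∪out(1)={0,3}
  fail(3) 'ac': from fail(1)=0 chase 'c': 0 ⇒ 0;  out={1}∪out(0)={1}
  fail(4) 'acd': from fail(3)=0 chase 'd': 0 ⇒ 0;  out=∅∪out(0)=∅
  fail(5) 'acdd': from fail(4)=0 chase 'd': 0 ⇒ 0;  out=∅∪out(0)=∅
  fail(6) 'acddd': from fail(5)=0 chase 'd': 0 ⇒ 0;  out=∅∪out(0)=∅
  fail(7) 'acdddc': from fail(6)=0 chase 'c': 0 ⇒ 0;  out={2}∪out(0)={2}

Scan:
i=0 'a': node 0→1  → match P3@[0:0]
i=1 'c': node 1→3  → match P1@[0:1]
i=2 'a': node 3→1 ·f  → match P3@[2:2]
i=3 'c': node 1→3  → match P1@[2:3]
i=4 'd': node 3→4
i=5 'd': node 4→5
i=6 'd': node 5→6
i=7 'c': node 6→7  → match P2@[2:7]
i=8 'a': node 7→1 ·f  → match P3@[8:8]
i=9 'd': node 1→0 ·f
i=10 'a': node 0→1  → match P3@[10:10]
i=11 'c': node 1→3  → match P1@[10:11]
i=12 'a': node 3→1 ·f  → match P3@[12:12]
i=13 'c': node 1→3  → match P1@[12:13]
i=14 'd': node 3→4
i=15 'd': node 4→5
i=16 'd': node 5→6
i=17 'c': node 6→7  → match P2@[12:17]
i=18 'b': node 7→0 ·f
i=19 'd': node 0→0
i=20 'd': node 0→0
i=21 'd': node 0→0
i=22 'b': node 0→0
i=23 'a': node 0→1  → match P3@[23:23]
i=24 'a': node 1→2  → match P0@[23:24],P3@[24:24]
i=25 'a': node 2→2 ·f  → match P0@[24:25],P3@[25:25]
i=26 'a': node 2→2 ·f  → match P0@[25:26],P3@[26:26]
i=27 'a': node 2→2 ·f  → match P0@[26:27],P3@[27:27]
i=28 'a': node 2→2 ·f  → match P0@[27:28],P3@[28:28]
i=29 'c': node 2→3 ·f  → match P1@[28:29]
i=30 'b': node 3→0 ·f
i=31 'a': node 0→1  → match P3@[31:31]
i=32 'a': node 1→2  → match P0@[31:32],P3@[32:32]
i=33 'c': node 2→3 ·f  → match P1@[32:33]
i=34 'd': node 3→4
i=35 'a': node 4→1 ·f  → match P3@[35:35]
i=36 'c': node 1→3  → match P1@[35:36]

Matches: [[0,3],[1,1],[2,3],[3,1],[7,2],[8,3],[10,3],[11,1],[12,3],[13,1],[17,2],[23,3],[24,0],[24,3],[25,0],[25,3],[26,0],[26,3],[27,0],[27,3],[28,0],[28,3],[29,1],[31,3],[32,0],[32,3],[33,1],[35,3],[36,1]]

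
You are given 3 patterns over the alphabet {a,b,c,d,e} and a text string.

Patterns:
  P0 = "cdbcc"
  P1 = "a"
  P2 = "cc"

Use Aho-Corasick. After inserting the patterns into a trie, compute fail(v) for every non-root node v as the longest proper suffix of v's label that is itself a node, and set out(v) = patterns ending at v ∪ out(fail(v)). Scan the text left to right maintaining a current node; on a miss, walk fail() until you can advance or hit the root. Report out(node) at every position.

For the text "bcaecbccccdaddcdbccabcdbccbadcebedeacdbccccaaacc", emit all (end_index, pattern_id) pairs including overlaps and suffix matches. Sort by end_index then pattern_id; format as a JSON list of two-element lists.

Construct AC machine:
Trie (insert patterns):
  0='ε' goto a→6 c→1
  1='c' goto c→7 d→2
  2='cd' goto b→3
  3='cdb' goto c→4
  4='cdbc' goto c→5
  5='cdbcc' goto ·  [P0 ends]
  6='a' goto ·  [P1 ends]
  7='cc' goto ·  [P2 ends]

Failure links (BFS by depth):
  n1('c'): parent n0 fail=0; on 'c' 0 → fail=0;  out ∅∪∅=∅
  n6('a'): parent n0 fail=0; on 'a' 0 → fail=0;  out {1}∪∅={1}
  n2('cd'): parent n1 fail=0; on 'd' 0 → fail=0;  out ∅∪∅=∅
  n7('cc'): parent n1 fail=0; on 'c' 0 → fail=1;  out {2}∪∅={2}
  n3('cdb'): parent n2 fail=0; on 'b' 0 → fail=0;  out ∅∪∅=∅
  n4('cdbc'): parent n3 fail=0; on 'c' 0 → fail=1;  out ∅∪∅=∅
  n5('cdbcc'): parent n4 fail=1; on 'c' 1 → fail=7;  out {0}∪{2}={0,2}

Text stream:
i=0 'b': node 0→0
i=1 'c': node 0→1
i=2 'a': node 1→6 (fail-walked)  → match P1@[2:2]
i=3 'e': node 6→0 (fail-walked)
i=4 'c': node 0→1
i=5 'b': node 1→0 (fail-walked)
i=6 'c': node 0→1
i=7 'c': node 1→7  → match P2@[6:7]
i=8 'c': node 7→7 (fail-walked)  → match P2@[7:8]
i=9 'c': node 7→7 (fail-walked)  → match P2@[8:9]
i=10 'd': node 7→2 (fail-walked)
i=11 'a': node 2→6 (fail-walked)  → match P1@[11:11]
i=12 'd': node 6→0 (fail-walked)
i=13 'd': node 0→0
i=14 'c': node 0→1
i=15 'd': node 1→2
i=16 'b': node 2→3
i=17 'c': node 3→4
i=18 'c': node 4→5  → match P0@[14:18],P2@[17:18]
i=19 'a': node 5→6 (fail-walked)  → match P1@[19:19]
i=20 'b': node 6→0 (fail-walked)
i=21 'c': node 0→1
i=22 'd': node 1→2
i=23 'b': node 2→3
i=24 'c': node 3→4
i=25 'c': node 4→5  → match P0@[21:25],P2@[24:25]
i=26 'b': node 5→0 (fail-walked)
i=27 'a': node 0→6  → match P1@[27:27]
i=28 'd': node 6→0 (fail-walked)
i=29 'c': node 0→1
i=30 'e': node 1→0 (fail-walked)
i=31 'b': node 0→0
i=32 'e': node 0→0
i=33 'd': node 0→0
i=34 'e': node 0→0
i=35 'a': node 0→6  → match P1@[35:35]
i=36 'c': node 6→1 (fail-walked)
i=37 'd': node 1→2
i=38 'b': node 2→3
i=39 'c': node 3→4
i=40 'c': node 4→5  → match P0@[36:40],P2@[39:40]
i=41 'c': node 5→7 (fail-walked)  → match P2@[40:41]
i=42 'c': node 7→7 (fail-walked)  → match P2@[41:42]
i=43 'a': node 7→6 (fail-walked)  → match P1@[43:43]
i=44 'a': node 6→6 (fail-walked)  → match P1@[44:44]
i=45 'a': node 6→6 (fail-walked)  → match P1@[45:45]
i=46 'c': node 6→1 (fail-walked)
i=47 'c': node 1→7  → match P2@[46:47]

Result: [[2,1],[7,2],[8,2],[9,2],[11,1],[18,0],[18,2],[19,1],[25,0],[25,2],[27,1],[35,1],[40,0],[40,2],[41,2],[42,2],[43,1],[44,1],[45,1],[47,2]]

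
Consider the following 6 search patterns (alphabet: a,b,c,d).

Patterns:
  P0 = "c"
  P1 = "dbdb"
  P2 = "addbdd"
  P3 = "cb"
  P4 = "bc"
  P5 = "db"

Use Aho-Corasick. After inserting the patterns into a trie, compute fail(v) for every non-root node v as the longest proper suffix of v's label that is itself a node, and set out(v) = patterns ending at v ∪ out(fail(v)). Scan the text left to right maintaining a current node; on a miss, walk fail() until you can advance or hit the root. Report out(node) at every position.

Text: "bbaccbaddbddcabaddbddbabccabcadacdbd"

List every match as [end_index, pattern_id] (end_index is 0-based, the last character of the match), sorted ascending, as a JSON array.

Construct AC machine:
Trie nodes:
  n0 'ε': a→6 b→13 c→1 d→2
  n1 'c': b→12  [P0 ends]
  n2 'd': b→3
  n3 'db': d→4  [P5 ends]
  n4 'dbd': b→5
  n5 'dbdb': ·  [P1 ends]
  n6 'a': d→7
  n7 'ad': d→8
  n8 'add': b→9
  n9 'addb': d→10
  n10 'addbd': d→11
  n11 'addbdd': ·  [P2 ends]
  n12 'cb': ·  [P3 ends]
  n13 'b': c→14
  n14 'bc': ·  [P4 ends]

BFS fail/out derivation:
  n1('c'): parent n0 fail=0; on 'c' 0 → fail=0;  out {0}∪∅={0}
  n2('d'): parent n0 fail=0; on 'd' 0 → fail=0;  out ∅∪∅=∅
  n6('a'): parent n0 fail=0; on 'a' 0 → fail=0;  out ∅∪∅=∅
  n13('b'): parent n0 fail=0; on 'b' 0 → fail=0;  out ∅∪∅=∅
  n3('db'): parent n2 fail=0; on 'b' 0 → fail=13;  out {5}∪∅={5}
  n7('ad'): parent n6 fail=0; on 'd' 0 → fail=2;  out ∅∪∅=∅
  n12('cb'): parent n1 fail=0; on 'b' 0 → fail=13;  out {3}∪∅={3}
  n14('bc'): parent n13 fail=0; on 'c' 0 → fail=1;  out {4}∪{0}={0,4}
  n4('dbd'): parent n3 fail=13; on 'd' 13→0 → fail=2;  out ∅∪∅=∅
  n8('add'): parent n7 fail=2; on 'd' 2→0 → fail=2;  out ∅∪∅=∅
  n5('dbdb'): parent n4 fail=2; on 'b' 2 → fail=3;  out {1}∪{5}={1,5}
  n9('addb'): parent n8 fail=2; on 'b' 2 → fail=3;  out ∅∪{5}={5}
  n10('addbd'): parent n9 fail=3; on 'd' 3 → fail=4;  out ∅∪∅=∅
  n11('addbdd'): parent n10 fail=4; on 'd' 4→2→0 → fail=2;  out {2}∪∅={2}

Text stream:
i=0 'b': node 0→13
i=1 'b': node 13→13 (fail-walked)
i=2 'a': node 13→6 (fail-walked)
i=3 'c': node 6→1 (fail-walked)  emit P0@[3:3]
i=4 'c': node 1→1 (fail-walked)  emit P0@[4:4]
i=5 'b': node 1→12  emit P3@[4:5]
i=6 'a': node 12→6 (fail-walked)
i=7 'd': node 6→7
i=8 'd': node 7→8
i=9 'b': node 8→9  emit P5@[8:9]
i=10 'd': node 9→10
i=11 'd': node 10→11  emit P2@[6:11]
i=12 'c': node 11→1 (fail-walked)  emit P0@[12:12]
i=13 'a': node 1→6 (fail-walked)
i=14 'b': node 6→13 (fail-walked)
i=15 'a': node 13→6 (fail-walked)
i=16 'd': node 6→7
i=17 'd': node 7→8
i=18 'b': node 8→9  emit P5@[17:18]
i=19 'd': node 9→10
i=20 'd': node 10→11  emit P2@[15:20]
i=21 'b': node 11→3 (fail-walked)  emit P5@[20:21]
i=22 'a': node 3→6 (fail-walked)
i=23 'b': node 6→13 (fail-walked)
i=24 'c': node 13→14  emit P0@[24:24],P4@[23:24]
i=25 'c': node 14→1 (fail-walked)  emit P0@[25:25]
i=26 'a': node 1→6 (fail-walked)
i=27 'b': node 6→13 (fail-walked)
i=28 'c': node 13→14  emit P0@[28:28],P4@[27:28]
i=29 'a': node 14→6 (fail-walked)
i=30 'd': node 6→7
i=31 'a': node 7→6 (fail-walked)
i=32 'c': node 6→1 (fail-walked)  emit P0@[32:32]
i=33 'd': node 1→2 (fail-walked)
i=34 'b': node 2→3  emit P5@[33:34]
i=35 'd': node 3→4

Matches: [[3,0],[4,0],[5,3],[9,5],[11,2],[12,0],[18,5],[20,2],[21,5],[24,0],[24,4],[25,0],[28,0],[28,4],[32,0],[34,5]]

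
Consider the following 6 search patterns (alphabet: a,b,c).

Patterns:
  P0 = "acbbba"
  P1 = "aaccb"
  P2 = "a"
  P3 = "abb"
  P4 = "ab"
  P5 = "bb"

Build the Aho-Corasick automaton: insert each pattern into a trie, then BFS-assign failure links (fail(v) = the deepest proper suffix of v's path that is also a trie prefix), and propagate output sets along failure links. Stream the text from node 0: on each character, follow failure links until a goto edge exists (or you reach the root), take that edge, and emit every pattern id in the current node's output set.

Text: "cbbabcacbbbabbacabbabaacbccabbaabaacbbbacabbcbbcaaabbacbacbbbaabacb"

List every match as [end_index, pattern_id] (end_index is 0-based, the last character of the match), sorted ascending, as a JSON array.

Build:
Trie (insert patterns):
  n0 'ε': a→1 b→13
  n1 'a': a→7 b→11 c→2  ←P2
  n2 'ac': b→3
  n3 'acb': b→4
  n4 'acbb': b→5
  n5 'acbbb': a→6
  n6 'acbbba': ·  ←P0
  n7 'aa': c→8
  n8 'aac': c→9
  n9 'aacc': b→10
  n10 'aaccb': ·  ←P1
  n11 'ab': b→12  ←P4
  n12 'abb': ·  ←P3
  n13 'b': b→14
  n14 'bb': ·  ←P5

BFS fail/out derivation:
  n1('a'): parent n0 fail=0; on 'a' 0 → fail=0;  out {2}∪∅={2}
  n13('b'): parent n0 fail=0; on 'b' 0 → fail=0;  out ∅∪∅=∅
  n2('ac'): parent n1 fail=0; on 'c' 0 → fail=0;  out ∅∪∅=∅
  n7('aa'): parent n1 fail=0; on 'a' 0 → fail=1;  out ∅∪{2}={2}
  n11('ab'): parent n1 fail=0; on 'b' 0 → fail=13;  out {4}∪∅={4}
  n14('bb'): parent n13 fail=0; on 'b' 0 → fail=13;  out {5}∪∅={5}
  n3('acb'): parent n2 fail=0; on 'b' 0 → fail=13;  out ∅∪∅=∅
  n8('aac'): parent n7 fail=1; on 'c' 1 → fail=2;  out ∅∪∅=∅
  n12('abb'): parent n11 fail=13; on 'b' 13 → fail=14;  out {3}∪{5}={3,5}
  n4('acbb'): parent n3 fail=13; on 'b' 13 → fail=14;  out ∅∪{5}={5}
  n9('aacc'): parent n8 fail=2; on 'c' 2→0 → fail=0;  out ∅∪∅=∅
  n5('acbbb'): parent n4 fail=14; on 'b' 14→13 → fail=14;  out ∅∪{5}={5}
  n10('aaccb'): parent n9 fail=0; on 'b' 0 → fail=13;  out {1}∪∅={1}
  n6('acbbba'): parent n5 fail=14; on 'a' 14→13→0 → fail=1;  out {0}∪{2}={0,2}

Run:
[0] read 'c'  n0⇒n0
[1] read 'b'  n0⇒n13
[2] read 'b'  n13⇒n14  → match P5@[1:2]
[3] read 'a'  n14⇒n1 ·f  → match P2@[3:3]
[4] read 'b'  n1⇒n11  → match P4@[3:4]
[5] read 'c'  n11⇒n0 ·f
[6] read 'a'  n0⇒n1  → match P2@[6:6]
[7] read 'c'  n1⇒n2
[8] read 'b'  n2⇒n3
[9] read 'b'  n3⇒n4  → match P5@[8:9]
[10] read 'b'  n4⇒n5  → match P5@[9:10]
[11] read 'a'  n5⇒n6  → match P0@[6:11],P2@[11:11]
[12] read 'b'  n6⇒n11 ·f  → match P4@[11:12]
[13] read 'b'  n11⇒n12  → match P3@[11:13],P5@[12:13]
[14] read 'a'  n12⇒n1 ·f  → match P2@[14:14]
[15] read 'c'  n1⇒n2
[16] read 'a'  n2⇒n1 ·f  → match P2@[16:16]
[17] read 'b'  n1⇒n11  → match P4@[16:17]
[18] read 'b'  n11⇒n12  → match P3@[16:18],P5@[17:18]
[19] read 'a'  n12⇒n1 ·f  → match P2@[19:19]
[20] read 'b'  n1⇒n11  → match P4@[19:20]
[21] read 'a'  n11⇒n1 ·f  → match P2@[21:21]
[22] read 'a'  n1⇒n7  → match P2@[22:22]
[23] read 'c'  n7⇒n8
[24] read 'b'  n8⇒n3 ·f
[25] read 'c'  n3⇒n0 ·f
[26] read 'c'  n0⇒n0
[27] read 'a'  n0⇒n1  → match P2@[27:27]
[28] read 'b'  n1⇒n11  → match P4@[27:28]
[29] read 'b'  n11⇒n12  → match P3@[27:29],P5@[28:29]
[30] read 'a'  n12⇒n1 ·f  → match P2@[30:30]
[31] read 'a'  n1⇒n7  → match P2@[31:31]
[32] read 'b'  n7⇒n11 ·f  → match P4@[31:32]
[33] read 'a'  n11⇒n1 ·f  → match P2@[33:33]
[34] read 'a'  n1⇒n7  → match P2@[34:34]
[35] read 'c'  n7⇒n8
[36] read 'b'  n8⇒n3 ·f
[37] read 'b'  n3⇒n4  → match P5@[36:37]
[38] read 'b'  n4⇒n5  → match P5@[37:38]
[39] read 'a'  n5⇒n6  → match P0@[34:39],P2@[39:39]
[40] read 'c'  n6⇒n2 ·f
[41] read 'a'  n2⇒n1 ·f  → match P2@[41:41]
[42] read 'b'  n1⇒n11  → match P4@[41:42]
[43] read 'b'  n11⇒n12  → match P3@[41:43],P5@[42:43]
[44] read 'c'  n12⇒n0 ·f
[45] read 'b'  n0⇒n13
[46] read 'b'  n13⇒n14  → match P5@[45:46]
[47] read 'c'  n14⇒n0 ·f
[48] read 'a'  n0⇒n1  → match P2@[48:48]
[49] read 'a'  n1⇒n7  → match P2@[49:49]
[50] read 'a'  n7⇒n7 ·f  → match P2@[50:50]
[51] read 'b'  n7⇒n11 ·f  → match P4@[50:51]
[52] read 'b'  n11⇒n12  → match P3@[50:52],P5@[51:52]
[53] read 'a'  n12⇒n1 ·f  → match P2@[53:53]
[54] read 'c'  n1⇒n2
[55] read 'b'  n2⇒n3
[56] read 'a'  n3⇒n1 ·f  → match P2@[56:56]
[57] read 'c'  n1⇒n2
[58] read 'b'  n2⇒n3
[59] read 'b'  n3⇒n4  → match P5@[58:59]
[60] read 'b'  n4⇒n5  → match P5@[59:60]
[61] read 'a'  n5⇒n6  → match P0@[56:61],P2@[61:61]
[62] read 'a'  n6⇒n7 ·f  → match P2@[62:62]
[63] read 'b'  n7⇒n11 ·f  → match P4@[62:63]
[64] read 'a'  n11⇒n1 ·f  → match P2@[64:64]
[65] read 'c'  n1⇒n2
[66] read 'b'  n2⇒n3

Matches: [[2,5],[3,2],[4,4],[6,2],[9,5],[10,5],[11,0],[11,2],[12,4],[13,3],[13,5],[14,2],[16,2],[17,4],[18,3],[18,5],[19,2],[20,4],[21,2],[22,2],[27,2],[28,4],[29,3],[29,5],[30,2],[31,2],[32,4],[33,2],[34,2],[37,5],[38,5],[39,0],[39,2],[41,2],[42,4],[43,3],[43,5],[46,5],[48,2],[49,2],[50,2],[51,4],[52,3],[52,5],[53,2],[56,2],[59,5],[60,5],[61,0],[61,2],[62,2],[63,4],[64,2]]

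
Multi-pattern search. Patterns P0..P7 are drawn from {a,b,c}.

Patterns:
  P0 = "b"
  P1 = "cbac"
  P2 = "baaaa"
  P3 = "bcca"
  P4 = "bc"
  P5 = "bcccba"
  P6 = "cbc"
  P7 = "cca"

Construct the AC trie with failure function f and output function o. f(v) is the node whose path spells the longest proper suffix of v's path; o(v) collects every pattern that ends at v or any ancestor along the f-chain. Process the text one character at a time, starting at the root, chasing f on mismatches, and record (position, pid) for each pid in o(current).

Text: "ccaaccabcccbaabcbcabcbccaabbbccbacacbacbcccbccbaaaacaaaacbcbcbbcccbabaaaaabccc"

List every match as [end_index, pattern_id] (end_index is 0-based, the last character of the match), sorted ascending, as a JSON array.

Build automaton:
Trie (insert patterns):
  n0 'ε': b→1 c→2
  n1 'b': a→6 c→10  ←P0
  n2 'c': b→3 c→17
  n3 'cb': a→4 c→16
  n4 'cba': c→5
  n5 'cbac': ·  ←P1
  n6 'ba': a→7
  n7 'baa': a→8
  n8 'baaa': a→9
  n9 'baaaa': ·  ←P2
  n10 'bc': c→11  ←P4
  n11 'bcc': a→12 c→13
  n12 'bcca': ·  ←P3
  n13 'bccc': b→14
  n14 'bcccb': a→15
  n15 'bcccba': ·  ←P5
  n16 'cbc': ·  ←P6
  n17 'cc': a→18
  n18 'cca': ·  ←P7

BFS fail/out derivation:
  fail(1) 'b': from fail(0)=0 chase 'b': 0 ⇒ 0;  out={0}∪out(0)={0}
  fail(2) 'c': from fail(0)=0 chase 'c': 0 ⇒ 0;  out=∅∪out(0)=∅
  fail(3) 'cb': from fail(2)=0 chase 'b': 0 ⇒ 1;  out=∅∪out(1)={0}
  fail(6) 'ba': from fail(1)=0 chase 'a': 0 ⇒ 0;  out=∅∪out(0)=∅
  fail(10) 'bc': from fail(1)=0 chase 'c': 0 ⇒ 2;  out={4}∪out(2)={4}
  fail(17) 'cc': from fail(2)=0 chase 'c': 0 ⇒ 2;  out=∅∪out(2)=∅
  fail(4) 'cba': from fail(3)=1 chase 'a': 1 ⇒ 6;  out=∅∪out(6)=∅
  fail(7) 'baa': from fail(6)=0 chase 'a': 0 ⇒ 0;  out=∅∪out(0)=∅
  fail(11) 'bcc': from fail(10)=2 chase 'c': 2 ⇒ 17;  out=∅∪out(17)=∅
  fail(16) 'cbc': from fail(3)=1 chase 'c': 1 ⇒ 10;  out={6}∪out(10)={4,6}
  fail(18) 'cca': from fail(17)=2 chase 'a': 2→0 ⇒ 0;  out={7}∪out(0)={7}
  fail(5) 'cbac': from fail(4)=6 chase 'c': 6→0 ⇒ 2;  out={1}∪out(2)={1}
  fail(8) 'baaa': from fail(7)=0 chase 'a': 0 ⇒ 0;  out=∅∪out(0)=∅
  fail(12) 'bcca': from fail(11)=17 chase 'a': 17 ⇒ 18;  out={3}∪out(18)={3,7}
  fail(13) 'bccc': from fail(11)=17 chase 'c': 17→2 ⇒ 17;  out=∅∪out(17)=∅
  fail(9) 'baaaa': from fail(8)=0 chase 'a': 0 ⇒ 0;  out={2}∪out(0)={2}
  fail(14) 'bcccb': from fail(13)=17 chase 'b': 17→2 ⇒ 3;  out=∅∪out(3)={0}
  fail(15) 'bcccba': from fail(14)=3 chase 'a': 3 ⇒ 4;  out={5}∪out(4)={5}

Run:
i=0 'c': node 0→2
i=1 'c': node 2→17
i=2 'a': node 17→18  → match P7@[0:2]
i=3 'a': node 18→0 (via fail)
i=4 'c': node 0→2
i=5 'c': node 2→17
i=6 'a': node 17→18  → match P7@[4:6]
i=7 'b': node 18→1 (via fail)  → match P0@[7:7]
i=8 'c': node 1→10  → match P4@[7:8]
i=9 'c': node 10→11
i=10 'c': node 11→13
i=11 'b': node 13→14  → match P0@[11:11]
i=12 'a': node 14→15  → match P5@[7:12]
i=13 'a': node 15→7 (via fail)
i=14 'b': node 7→1 (via fail)  → match P0@[14:14]
i=15 'c': node 1→10  → match P4@[14:15]
i=16 'b': node 10→3 (via fail)  → match P0@[16:16]
i=17 'c': node 3→16  → match P4@[16:17],P6@[15:17]
i=18 'a': node 16→0 (via fail)
i=19 'b': node 0→1  → match P0@[19:19]
i=20 'c': node 1→10  → match P4@[19:20]
i=21 'b': node 10→3 (via fail)  → match P0@[21:21]
i=22 'c': node 3→16  → match P4@[21:22],P6@[20:22]
i=23 'c': node 16→11 (via fail)
i=24 'a': node 11→12  → match P3@[21:24],P7@[22:24]
i=25 'a': node 12→0 (via fail)
i=26 'b': node 0→1  → match P0@[26:26]
i=27 'b': node 1→1 (via fail)  → match P0@[27:27]
i=28 'b': node 1→1 (via fail)  → match P0@[28:28]
i=29 'c': node 1→10  → match P4@[28:29]
i=30 'c': node 10→11
i=31 'b': node 11→3 (via fail)  → match P0@[31:31]
i=32 'a': node 3→4
i=33 'c': node 4→5  → match P1@[30:33]
i=34 'a': node 5→0 (via fail)
i=35 'c': node 0→2
i=36 'b': node 2→3  → match P0@[36:36]
i=37 'a': node 3→4
i=38 'c': node 4→5  → match P1@[35:38]
i=39 'b': node 5→3 (via fail)  → match P0@[39:39]
i=40 'c': node 3→16  → match P4@[39:40],P6@[38:40]
i=41 'c': node 16→11 (via fail)
i=42 'c': node 11→13
i=43 'b': node 13→14  → match P0@[43:43]
i=44 'c': node 14→16 (via fail)  → match P4@[43:44],P6@[42:44]
i=45 'c': node 16→11 (via fail)
i=46 'b': node 11→3 (via fail)  → match P0@[46:46]
i=47 'a': node 3→4
i=48 'a': node 4→7 (via fail)
i=49 'a': node 7→8
i=50 'a': node 8→9  → match P2@[46:50]
i=51 'c': node 9→2 (via fail)
i=52 'a': node 2→0 (via fail)
i=53 'a': node 0→0
i=54 'a': node 0→0
i=55 'a': node 0→0
i=56 'c': node 0→2
i=57 'b': node 2→3  → match P0@[57:57]
i=58 'c': node 3→16  → match P4@[57:58],P6@[56:58]
i=59 'b': node 16→3 (via fail)  → match P0@[59:59]
i=60 'c': node 3→16  → match P4@[59:60],P6@[58:60]
i=61 'b': node 16→3 (via fail)  → match P0@[61:61]
i=62 'b': node 3→1 (via fail)  → match P0@[62:62]
i=63 'c': node 1→10  → match P4@[62:63]
i=64 'c': node 10→11
i=65 'c': node 11→13
i=66 'b': node 13→14  → match P0@[66:66]
i=67 'a': node 14→15  → match P5@[62:67]
i=68 'b': node 15→1 (via fail)  → match P0@[68:68]
i=69 'a': node 1→6
i=70 'a': node 6→7
i=71 'a': node 7→8
i=72 'a': node 8→9  → match P2@[68:72]
i=73 'a': node 9→0 (via fail)
i=74 'b': node 0→1  → match P0@[74:74]
i=75 'c': node 1→10  → match P4@[74:75]
i=76 'c': node 10→11
i=77 'c': node 11→13

Result: [[2,7],[6,7],[7,0],[8,4],[11,0],[12,5],[14,0],[15,4],[16,0],[17,4],[17,6],[19,0],[20,4],[21,0],[22,4],[22,6],[24,3],[24,7],[26,0],[27,0],[28,0],[29,4],[31,0],[33,1],[36,0],[38,1],[39,0],[40,4],[40,6],[43,0],[44,4],[44,6],[46,0],[50,2],[57,0],[58,4],[58,6],[59,0],[60,4],[60,6],[61,0],[62,0],[63,4],[66,0],[67,5],[68,0],[72,2],[74,0],[75,4]]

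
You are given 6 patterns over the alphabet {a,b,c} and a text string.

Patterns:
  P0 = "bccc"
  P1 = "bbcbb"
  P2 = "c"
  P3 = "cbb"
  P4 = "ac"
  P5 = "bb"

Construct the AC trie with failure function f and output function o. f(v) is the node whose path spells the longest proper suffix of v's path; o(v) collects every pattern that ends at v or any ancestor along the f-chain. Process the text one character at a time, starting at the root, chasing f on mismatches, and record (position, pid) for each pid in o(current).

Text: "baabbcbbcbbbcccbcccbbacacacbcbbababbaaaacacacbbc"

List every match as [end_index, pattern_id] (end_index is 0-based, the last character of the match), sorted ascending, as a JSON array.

Build:
Trie nodes:
  0='ε' goto a→12 b→1 c→9
  1='b' goto b→5 c→2
  2='bc' goto c→3
  3='bcc' goto c→4
  4='bccc' goto ·  [P0 ends]
  5='bb' goto c→6  [P5 ends]
  6='bbc' goto b→7
  7='bbcb' goto b→8
  8='bbcbb' goto ·  [P1 ends]
  9='c' goto b→10  [P2 ends]
  10='cb' goto b→11
  11='cbb' goto ·  [P3 ends]
  12='a' goto c→13
  13='ac' goto ·  [P4 ends]

Failure links (BFS by depth):
  fail(1) 'b': from fail(0)=0 chase 'b': 0 ⇒ 0;  out=∅∪out(0)=∅
  fail(9) 'c': from fail(0)=0 chase 'c': 0 ⇒ 0;  out={2}∪out(0)={2}
  fail(12) 'a': from fail(0)=0 chase 'a': 0 ⇒ 0;  out=∅∪out(0)=∅
  fail(2) 'bc': from fail(1)=0 chase 'c': 0 ⇒ 9;  out=∅∪out(9)={2}
  fail(5) 'bb': from fail(1)=0 chase 'b': 0 ⇒ 1;  out={5}∪out(1)={5}
  fail(10) 'cb': from fail(9)=0 chase 'b': 0 ⇒ 1;  out=∅∪out(1)=∅
  fail(13) 'ac': from fail(12)=0 chase 'c': 0 ⇒ 9;  out={4}∪out(9)={2,4}
  fail(3) 'bcc': from fail(2)=9 chase 'c': 9→0 ⇒ 9;  out=∅∪out(9)={2}
  fail(6) 'bbc': from fail(5)=1 chase 'c': 1 ⇒ 2;  out=∅∪out(2)={2}
  fail(11) 'cbb': from fail(10)=1 chase 'b': 1 ⇒ 5;  out={3}∪out(5)={3,5}
  fail(4) 'bccc': from fail(3)=9 chase 'c': 9→0 ⇒ 9;  out={0}∪out(9)={0,2}
  fail(7) 'bbcb': from fail(6)=2 chase 'b': 2→9 ⇒ 10;  out=∅∪out(10)=∅
  fail(8) 'bbcbb': from fail(7)=10 chase 'b': 10 ⇒ 11;  out={1}∪out(11)={1,3,5}

Text stream:
[0] read 'b'  n0⇒n1
[1] read 'a'  n1⇒n12 (fail-walked)
[2] read 'a'  n12⇒n12 (fail-walked)
[3] read 'b'  n12⇒n1 (fail-walked)
[4] read 'b'  n1⇒n5  emit P5@[3:4]
[5] read 'c'  n5⇒n6  emit P2@[5:5]
[6] read 'b'  n6⇒n7
[7] read 'b'  n7⇒n8  emit P1@[3:7],P3@[5:7],P5@[6:7]
[8] read 'c'  n8⇒n6 (fail-walked)  emit P2@[8:8]
[9] read 'b'  n6⇒n7
[10] read 'b'  n7⇒n8  emit P1@[6:10],P3@[8:10],P5@[9:10]
[11] read 'b'  n8⇒n5 (fail-walked)  emit P5@[10:11]
[12] read 'c'  n5⇒n6  emit P2@[12:12]
[13] read 'c'  n6⇒n3 (fail-walked)  emit P2@[13:13]
[14] read 'c'  n3⇒n4  emit P0@[11:14],P2@[14:14]
[15] read 'b'  n4⇒n10 (fail-walked)
[16] read 'c'  n10⇒n2 (fail-walked)  emit P2@[16:16]
[17] read 'c'  n2⇒n3  emit P2@[17:17]
[18] read 'c'  n3⇒n4  emit P0@[15:18],P2@[18:18]
[19] read 'b'  n4⇒n10 (fail-walked)
[20] read 'b'  n10⇒n11  emit P3@[18:20],P5@[19:20]
[21] read 'a'  n11⇒n12 (fail-walked)
[22] read 'c'  n12⇒n13  emit P2@[22:22],P4@[21:22]
[23] read 'a'  n13⇒n12 (fail-walked)
[24] read 'c'  n12⇒n13  emit P2@[24:24],P4@[23:24]
[25] read 'a'  n13⇒n12 (fail-walked)
[26] read 'c'  n12⇒n13  emit P2@[26:26],P4@[25:26]
[27] read 'b'  n13⇒n10 (fail-walked)
[28] read 'c'  n10⇒n2 (fail-walked)  emit P2@[28:28]
[29] read 'b'  n2⇒n10 (fail-walked)
[30] read 'b'  n10⇒n11  emit P3@[28:30],P5@[29:30]
[31] read 'a'  n11⇒n12 (fail-walked)
[32] read 'b'  n12⇒n1 (fail-walked)
[33] read 'a'  n1⇒n12 (fail-walked)
[34] read 'b'  n12⇒n1 (fail-walked)
[35] read 'b'  n1⇒n5  emit P5@[34:35]
[36] read 'a'  n5⇒n12 (fail-walked)
[37] read 'a'  n12⇒n12 (fail-walked)
[38] read 'a'  n12⇒n12 (fail-walked)
[39] read 'a'  n12⇒n12 (fail-walked)
[40] read 'c'  n12⇒n13  emit P2@[40:40],P4@[39:40]
[41] read 'a'  n13⇒n12 (fail-walked)
[42] read 'c'  n12⇒n13  emit P2@[42:42],P4@[41:42]
[43] read 'a'  n13⇒n12 (fail-walked)
[44] read 'c'  n12⇒n13  emit P2@[44:44],P4@[43:44]
[45] read 'b'  n13⇒n10 (fail-walked)
[46] read 'b'  n10⇒n11  emit P3@[44:46],P5@[45:46]
[47] read 'c'  n11⇒n6 (fail-walked)  emit P2@[47:47]

All matches (sorted): [[4,5],[5,2],[7,1],[7,3],[7,5],[8,2],[10,1],[10,3],[10,5],[11,5],[12,2],[13,2],[14,0],[14,2],[16,2],[17,2],[18,0],[18,2],[20,3],[20,5],[22,2],[22,4],[24,2],[24,4],[26,2],[26,4],[28,2],[30,3],[30,5],[35,5],[40,2],[40,4],[42,2],[42,4],[44,2],[44,4],[46,3],[46,5],[47,2]]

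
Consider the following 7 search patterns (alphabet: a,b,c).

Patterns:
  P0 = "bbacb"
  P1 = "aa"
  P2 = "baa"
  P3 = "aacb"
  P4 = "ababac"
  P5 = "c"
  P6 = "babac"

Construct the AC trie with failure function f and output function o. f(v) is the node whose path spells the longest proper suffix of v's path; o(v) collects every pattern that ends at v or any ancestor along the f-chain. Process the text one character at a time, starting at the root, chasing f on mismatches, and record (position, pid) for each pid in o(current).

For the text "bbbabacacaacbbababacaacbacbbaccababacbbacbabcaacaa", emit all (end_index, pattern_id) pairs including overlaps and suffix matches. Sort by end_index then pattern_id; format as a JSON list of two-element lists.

Build automaton:
Trie (insert patterns):
  n0 'ε': a→6 b→1 c→17
  n1 'b': a→8 b→2
  n2 'bb': a→3
  n3 'bba': c→4
  n4 'bbac': b→5
  n5 'bbacb': ·  [P0 ends]
  n6 'a': a→7 b→12
  n7 'aa': c→10  [P1 ends]
  n8 'ba': a→9 b→18
  n9 'baa': ·  [P2 ends]
  n10 'aac': b→11
  n11 'aacb': ·  [P3 ends]
  n12 'ab': a→13
  n13 'aba': b→14
  n14 'abab': a→15
  n15 'ababa': c→16
  n16 'ababac': ·  [P4 ends]
  n17 'c': ·  [P5 ends]
  n18 'bab': a→19
  n19 'baba': c→20
  n20 'babac': ·  [P6 ends]

BFS fail/out derivation:
  fail(1) 'b': from fail(0)=0 chase 'b': 0 ⇒ 0;  out=∅∪out(0)=∅
  fail(6) 'a': from fail(0)=0 chase 'a': 0 ⇒ 0;  out=∅∪out(0)=∅
  fail(17) 'c': from fail(0)=0 chase 'c': 0 ⇒ 0;  out={5}∪out(0)={5}
  fail(2) 'bb': from fail(1)=0 chase 'b': 0 ⇒ 1;  out=∅∪out(1)=∅
  fail(7) 'aa': from fail(6)=0 chase 'a': 0 ⇒ 6;  out={1}∪out(6)={1}
  fail(8) 'ba': from fail(1)=0 chase 'a': 0 ⇒ 6;  out=∅∪out(6)=∅
  fail(12) 'ab': from fail(6)=0 chase 'b': 0 ⇒ 1;  out=∅∪out(1)=∅
  fail(3) 'bba': from fail(2)=1 chase 'a': 1 ⇒ 8;  out=∅∪out(8)=∅
  fail(9) 'baa': from fail(8)=6 chase 'a': 6 ⇒ 7;  out={2}∪out(7)={1,2}
  fail(10) 'aac': from fail(7)=6 chase 'c': 6→0 ⇒ 17;  out=∅∪out(17)={5}
  fail(13) 'aba': from fail(12)=1 chase 'a': 1 ⇒ 8;  out=∅∪out(8)=∅
  fail(18) 'bab': from fail(8)=6 chase 'b': 6 ⇒ 12;  out=∅∪out(12)=∅
  fail(4) 'bbac': from fail(3)=8 chase 'c': 8→6→0 ⇒ 17;  out=∅∪out(17)={5}
  fail(11) 'aacb': from fail(10)=17 chase 'b': 17→0 ⇒ 1;  out={3}∪out(1)={3}
  fail(14) 'abab': from fail(13)=8 chase 'b': 8 ⇒ 18;  out=∅∪out(18)=∅
  fail(19) 'baba': from fail(18)=12 chase 'a': 12 ⇒ 13;  out=∅∪out(13)=∅
  fail(5) 'bbacb': from fail(4)=17 chase 'b': 17→0 ⇒ 1;  out={0}∪out(1)={0}
  fail(15) 'ababa': from fail(14)=18 chase 'a': 18 ⇒ 19;  out=∅∪out(19)=∅
  fail(20) 'babac': from fail(19)=13 chase 'c': 13→8→6→0 ⇒ 17;  out={6}∪out(17)={5,6}
  fail(16) 'ababac': from fail(15)=19 chase 'c': 19 ⇒ 20;  out={4}∪out(20)={4,5,6}

Text stream:
pos 0 'b': at 1
pos 1 'b': at 2
pos 2 'b': at 2 (via fail)
pos 3 'a': at 3
pos 4 'b': at 18 (via fail)
pos 5 'a': at 19
pos 6 'c': at 20  → match P5@[6:6],P6@[2:6]
pos 7 'a': at 6 (via fail)
pos 8 'c': at 17 (via fail)  → match P5@[8:8]
pos 9 'a': at 6 (via fail)
pos 10 'a': at 7  → match P1@[9:10]
pos 11 'c': at 10  → match P5@[11:11]
pos 12 'b': at 11  → match P3@[9:12]
pos 13 'b': at 2 (via fail)
pos 14 'a': at 3
pos 15 'b': at 18 (via fail)
pos 16 'a': at 19
pos 17 'b': at 14 (via fail)
pos 18 'a': at 15
pos 19 'c': at 16  → match P4@[14:19],P5@[19:19],P6@[15:19]
pos 20 'a': at 6 (via fail)
pos 21 'a': at 7  → match P1@[20:21]
pos 22 'c': at 10  → match P5@[22:22]
pos 23 'b': at 11  → match P3@[20:23]
pos 24 'a': at 8 (via fail)
pos 25 'c': at 17 (via fail)  → match P5@[25:25]
pos 26 'b': at 1 (via fail)
pos 27 'b': at 2
pos 28 'a': at 3
pos 29 'c': at 4  → match P5@[29:29]
pos 30 'c': at 17 (via fail)  → match P5@[30:30]
pos 31 'a': at 6 (via fail)
pos 32 'b': at 12
pos 33 'a': at 13
pos 34 'b': at 14
pos 35 'a': at 15
pos 36 'c': at 16  → match P4@[31:36],P5@[36:36],P6@[32:36]
pos 37 'b': at 1 (via fail)
pos 38 'b': at 2
pos 39 'a': at 3
pos 40 'c': at 4  → match P5@[40:40]
pos 41 'b': at 5  → match P0@[37:41]
pos 42 'a': at 8 (via fail)
pos 43 'b': at 18
pos 44 'c': at 17 (via fail)  → match P5@[44:44]
pos 45 'a': at 6 (via fail)
pos 46 'a': at 7  → match P1@[45:46]
pos 47 'c': at 10  → match P5@[47:47]
pos 48 'a': at 6 (via fail)
pos 49 'a': at 7  → match P1@[48:49]

All matches (sorted): [[6,5],[6,6],[8,5],[10,1],[11,5],[12,3],[19,4],[19,5],[19,6],[21,1],[22,5],[23,3],[25,5],[29,5],[30,5],[36,4],[36,5],[36,6],[40,5],[41,0],[44,5],[46,1],[47,5],[49,1]]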